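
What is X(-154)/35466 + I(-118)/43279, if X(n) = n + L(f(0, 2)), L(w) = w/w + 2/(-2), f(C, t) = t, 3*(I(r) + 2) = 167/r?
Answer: -398405119/90561047826 ≈ -0.0043993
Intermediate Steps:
I(r) = -2 + 167/(3*r) (I(r) = -2 + (167/r)/3 = -2 + 167/(3*r))
L(w) = 0 (L(w) = 1 + 2*(-½) = 1 - 1 = 0)
X(n) = n (X(n) = n + 0 = n)
X(-154)/35466 + I(-118)/43279 = -154/35466 + (-2 + (167/3)/(-118))/43279 = -154*1/35466 + (-2 + (167/3)*(-1/118))*(1/43279) = -77/17733 + (-2 - 167/354)*(1/43279) = -77/17733 - 875/354*1/43279 = -77/17733 - 875/15320766 = -398405119/90561047826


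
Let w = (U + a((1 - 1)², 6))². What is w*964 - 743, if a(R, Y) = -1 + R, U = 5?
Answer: 14681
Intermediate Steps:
w = 16 (w = (5 + (-1 + (1 - 1)²))² = (5 + (-1 + 0²))² = (5 + (-1 + 0))² = (5 - 1)² = 4² = 16)
w*964 - 743 = 16*964 - 743 = 15424 - 743 = 14681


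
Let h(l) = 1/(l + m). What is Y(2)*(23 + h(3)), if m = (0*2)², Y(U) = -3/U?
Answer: -35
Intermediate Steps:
m = 0 (m = 0² = 0)
h(l) = 1/l (h(l) = 1/(l + 0) = 1/l)
Y(2)*(23 + h(3)) = (-3/2)*(23 + 1/3) = (-3*½)*(23 + ⅓) = -3/2*70/3 = -35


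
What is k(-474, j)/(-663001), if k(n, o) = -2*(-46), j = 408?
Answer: -92/663001 ≈ -0.00013876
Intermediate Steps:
k(n, o) = 92
k(-474, j)/(-663001) = 92/(-663001) = 92*(-1/663001) = -92/663001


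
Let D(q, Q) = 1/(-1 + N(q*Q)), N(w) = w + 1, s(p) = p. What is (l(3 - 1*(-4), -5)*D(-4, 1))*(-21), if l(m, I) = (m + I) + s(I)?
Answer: -63/4 ≈ -15.750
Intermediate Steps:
N(w) = 1 + w
D(q, Q) = 1/(Q*q) (D(q, Q) = 1/(-1 + (1 + q*Q)) = 1/(-1 + (1 + Q*q)) = 1/(Q*q))
l(m, I) = m + 2*I (l(m, I) = (m + I) + I = (I + m) + I = m + 2*I)
(l(3 - 1*(-4), -5)*D(-4, 1))*(-21) = (((3 - 1*(-4)) + 2*(-5))*(1/(1*(-4))))*(-21) = (((3 + 4) - 10)*(1*(-1/4)))*(-21) = ((7 - 10)*(-1/4))*(-21) = -3*(-1/4)*(-21) = (3/4)*(-21) = -63/4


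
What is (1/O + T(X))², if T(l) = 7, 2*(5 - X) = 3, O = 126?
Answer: 779689/15876 ≈ 49.111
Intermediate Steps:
X = 7/2 (X = 5 - ½*3 = 5 - 3/2 = 7/2 ≈ 3.5000)
(1/O + T(X))² = (1/126 + 7)² = (883/126)² = 779689/15876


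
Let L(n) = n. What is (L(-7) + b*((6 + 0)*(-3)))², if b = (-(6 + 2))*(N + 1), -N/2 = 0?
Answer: 18769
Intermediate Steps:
N = 0 (N = -2*0 = 0)
b = -8 (b = (-(6 + 2))*(0 + 1) = -1*8*1 = -8*1 = -8)
(L(-7) + b*((6 + 0)*(-3)))² = (-7 - 8*(6 + 0)*(-3))² = (-7 - 48*(-3))² = (-7 - 8*(-18))² = (-7 + 144)² = 137² = 18769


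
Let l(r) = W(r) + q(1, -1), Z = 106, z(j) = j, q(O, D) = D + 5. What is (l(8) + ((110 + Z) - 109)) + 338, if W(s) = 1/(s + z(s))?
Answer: 7185/16 ≈ 449.06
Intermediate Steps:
q(O, D) = 5 + D
W(s) = 1/(2*s) (W(s) = 1/(s + s) = 1/(2*s))
l(r) = 4 + 1/(2*r) (l(r) = 1/(2*r) + (5 - 1) = 1/(2*r) + 4 = 4 + 1/(2*r))
(l(8) + ((110 + Z) - 109)) + 338 = ((4 + (½)/8) + ((110 + 106) - 109)) + 338 = ((4 + (½)*(⅛)) + (216 - 109)) + 338 = ((4 + 1/16) + 107) + 338 = (65/16 + 107) + 338 = 1777/16 + 338 = 7185/16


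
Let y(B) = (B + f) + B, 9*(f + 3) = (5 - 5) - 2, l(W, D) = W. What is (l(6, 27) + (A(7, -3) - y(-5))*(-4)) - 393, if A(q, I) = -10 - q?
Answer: -3347/9 ≈ -371.89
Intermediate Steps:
f = -29/9 (f = -3 + ((5 - 5) - 2)/9 = -3 + (0 - 2)/9 = -3 + (1/9)*(-2) = -3 - 2/9 = -29/9 ≈ -3.2222)
y(B) = -29/9 + 2*B (y(B) = (B - 29/9) + B = (-29/9 + B) + B = -29/9 + 2*B)
(l(6, 27) + (A(7, -3) - y(-5))*(-4)) - 393 = (6 + ((-10 - 1*7) - (-29/9 + 2*(-5)))*(-4)) - 393 = (6 + ((-10 - 7) - (-29/9 - 10))*(-4)) - 393 = (6 + (-17 - 1*(-119/9))*(-4)) - 393 = (6 + (-17 + 119/9)*(-4)) - 393 = (6 - 34/9*(-4)) - 393 = (6 + 136/9) - 393 = 190/9 - 393 = -3347/9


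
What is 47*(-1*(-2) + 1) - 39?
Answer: 102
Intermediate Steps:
47*(-1*(-2) + 1) - 39 = 47*(2 + 1) - 39 = 47*3 - 39 = 141 - 39 = 102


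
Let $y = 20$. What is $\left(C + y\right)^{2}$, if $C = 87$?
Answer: $11449$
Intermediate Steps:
$\left(C + y\right)^{2} = \left(87 + 20\right)^{2} = 107^{2} = 11449$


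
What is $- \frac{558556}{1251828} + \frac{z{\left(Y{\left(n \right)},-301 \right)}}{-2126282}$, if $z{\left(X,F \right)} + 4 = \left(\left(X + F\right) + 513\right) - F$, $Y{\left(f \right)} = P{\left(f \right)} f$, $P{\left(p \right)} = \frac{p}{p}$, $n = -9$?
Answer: $- \frac{148534185349}{332717417937} \approx -0.44643$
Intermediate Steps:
$P{\left(p \right)} = 1$
$Y{\left(f \right)} = f$ ($Y{\left(f \right)} = 1 f = f$)
$z{\left(X,F \right)} = 509 + X$ ($z{\left(X,F \right)} = -4 - \left(-513 - X\right) = -4 + \left(513 + X\right) = 509 + X$)
$- \frac{558556}{1251828} + \frac{z{\left(Y{\left(n \right)},-301 \right)}}{-2126282} = - \frac{558556}{1251828} + \frac{509 - 9}{-2126282} = \left(-558556\right) \frac{1}{1251828} + 500 \left(- \frac{1}{2126282}\right) = - \frac{139639}{312957} - \frac{250}{1063141} = - \frac{148534185349}{332717417937}$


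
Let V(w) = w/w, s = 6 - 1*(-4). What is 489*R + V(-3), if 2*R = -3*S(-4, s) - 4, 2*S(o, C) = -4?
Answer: 490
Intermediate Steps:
s = 10 (s = 6 + 4 = 10)
S(o, C) = -2 (S(o, C) = (½)*(-4) = -2)
V(w) = 1
R = 1 (R = (-3*(-2) - 4)/2 = (6 - 4)/2 = (½)*2 = 1)
489*R + V(-3) = 489*1 + 1 = 489 + 1 = 490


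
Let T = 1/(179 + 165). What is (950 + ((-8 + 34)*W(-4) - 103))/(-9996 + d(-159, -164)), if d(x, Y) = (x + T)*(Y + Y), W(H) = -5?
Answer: 30831/1812667 ≈ 0.017009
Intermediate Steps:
T = 1/344 ≈ 0.0029070
d(x, Y) = 2*Y*(1/344 + x) (d(x, Y) = (x + 1/344)*(Y + Y) = (1/344 + x)*(2*Y) = 2*Y*(1/344 + x))
(950 + ((-8 + 34)*W(-4) - 103))/(-9996 + d(-159, -164)) = (950 + ((-8 + 34)*(-5) - 103))/(-9996 + (1/172)*(-164)*(1 + 344*(-159))) = (950 + (26*(-5) - 103))/(-9996 + (1/172)*(-164)*(1 - 54696)) = (950 + (-130 - 103))/(-9996 + (1/172)*(-164)*(-54695)) = (950 - 233)/(-9996 + 2242495/43) = 717/(1812667/43) = 717*(43/1812667) = 30831/1812667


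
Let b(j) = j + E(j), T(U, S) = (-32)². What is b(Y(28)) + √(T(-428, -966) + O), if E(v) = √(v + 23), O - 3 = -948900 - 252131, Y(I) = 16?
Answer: 16 + √39 + 2*I*√300001 ≈ 22.245 + 1095.4*I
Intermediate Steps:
O = -1201028 (O = 3 + (-948900 - 252131) = 3 - 1201031 = -1201028)
E(v) = √(23 + v)
T(U, S) = 1024
b(j) = j + √(23 + j)
b(Y(28)) + √(T(-428, -966) + O) = (16 + √(23 + 16)) + √(1024 - 1201028) = (16 + √39) + √(-1200004) = (16 + √39) + 2*I*√300001 = 16 + √39 + 2*I*√300001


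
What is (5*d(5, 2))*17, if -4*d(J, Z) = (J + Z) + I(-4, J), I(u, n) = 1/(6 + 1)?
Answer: -2125/14 ≈ -151.79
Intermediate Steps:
I(u, n) = 1/7
d(J, Z) = -1/28 - J/4 - Z/4 (d(J, Z) = -((J + Z) + 1/7)/4 = -(1/7 + J + Z)/4 = -1/28 - J/4 - Z/4)
(5*d(5, 2))*17 = (5*(-1/28 - 1/4*5 - 1/4*2))*17 = (5*(-1/28 - 5/4 - 1/2))*17 = (5*(-25/14))*17 = -125/14*17 = -2125/14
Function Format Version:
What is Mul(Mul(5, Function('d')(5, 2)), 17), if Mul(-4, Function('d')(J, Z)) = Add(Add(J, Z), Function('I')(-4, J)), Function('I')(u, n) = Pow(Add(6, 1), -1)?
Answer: Rational(-2125, 14) ≈ -151.79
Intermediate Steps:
Function('I')(u, n) = Rational(1, 7) (Function('I')(u, n) = Pow(7, -1) = Rational(1, 7))
Function('d')(J, Z) = Add(Rational(-1, 28), Mul(Rational(-1, 4), J), Mul(Rational(-1, 4), Z)) (Function('d')(J, Z) = Mul(Rational(-1, 4), Add(Add(J, Z), Rational(1, 7))) = Mul(Rational(-1, 4), Add(Rational(1, 7), J, Z)) = Add(Rational(-1, 28), Mul(Rational(-1, 4), J), Mul(Rational(-1, 4), Z)))
Mul(Mul(5, Function('d')(5, 2)), 17) = Mul(Mul(5, Add(Rational(-1, 28), Mul(Rational(-1, 4), 5), Mul(Rational(-1, 4), 2))), 17) = Mul(Mul(5, Add(Rational(-1, 28), Rational(-5, 4), Rational(-1, 2))), 17) = Mul(Mul(5, Rational(-25, 14)), 17) = Mul(Rational(-125, 14), 17) = Rational(-2125, 14)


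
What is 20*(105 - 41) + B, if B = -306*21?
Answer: -5146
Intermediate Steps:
B = -6426
20*(105 - 41) + B = 20*(105 - 41) - 6426 = 20*64 - 6426 = 1280 - 6426 = -5146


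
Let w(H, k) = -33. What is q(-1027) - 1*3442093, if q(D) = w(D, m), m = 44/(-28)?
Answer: -3442126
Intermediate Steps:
m = -11/7 (m = 44*(-1/28) = -11/7 ≈ -1.5714)
q(D) = -33
q(-1027) - 1*3442093 = -33 - 1*3442093 = -33 - 3442093 = -3442126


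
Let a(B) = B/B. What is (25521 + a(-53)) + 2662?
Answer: 28184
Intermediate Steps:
a(B) = 1
(25521 + a(-53)) + 2662 = (25521 + 1) + 2662 = 25522 + 2662 = 28184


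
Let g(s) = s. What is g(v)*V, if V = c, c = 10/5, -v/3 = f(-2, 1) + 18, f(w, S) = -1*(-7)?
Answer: -150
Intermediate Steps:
f(w, S) = 7
v = -75 (v = -3*(7 + 18) = -3*25 = -75)
c = 2 (c = 10*(⅕) = 2)
V = 2
g(v)*V = -75*2 = -150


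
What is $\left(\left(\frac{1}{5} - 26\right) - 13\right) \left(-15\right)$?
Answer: $582$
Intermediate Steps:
$\left(\left(\frac{1}{5} - 26\right) - 13\right) \left(-15\right) = \left(- \frac{129}{5} - 13\right) \left(-15\right) = \left(- \frac{194}{5}\right) \left(-15\right) = 582$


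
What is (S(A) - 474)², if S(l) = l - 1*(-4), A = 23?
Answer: 199809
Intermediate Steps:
S(l) = 4 + l (S(l) = l + 4 = 4 + l)
(S(A) - 474)² = ((4 + 23) - 474)² = (27 - 474)² = (-447)² = 199809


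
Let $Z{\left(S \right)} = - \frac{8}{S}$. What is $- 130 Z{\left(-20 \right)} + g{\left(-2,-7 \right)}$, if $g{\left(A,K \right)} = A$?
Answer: $-54$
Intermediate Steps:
$- 130 Z{\left(-20 \right)} + g{\left(-2,-7 \right)} = - 130 \left(- \frac{8}{-20}\right) - 2 = - 130 \left(\left(-8\right) \left(- \frac{1}{20}\right)\right) - 2 = \left(-130\right) \frac{2}{5} - 2 = -52 - 2 = -54$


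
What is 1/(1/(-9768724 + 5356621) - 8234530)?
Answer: -4412103/36331594516591 ≈ -1.2144e-7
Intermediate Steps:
1/(1/(-9768724 + 5356621) - 8234530) = 1/(1/(-4412103) - 8234530) = 1/(-1/4412103 - 8234530) = 1/(-36331594516591/4412103) = -4412103/36331594516591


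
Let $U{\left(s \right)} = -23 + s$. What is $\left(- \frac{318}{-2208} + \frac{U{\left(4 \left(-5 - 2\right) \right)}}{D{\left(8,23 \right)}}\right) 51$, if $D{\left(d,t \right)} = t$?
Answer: $- \frac{38913}{368} \approx -105.74$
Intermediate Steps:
$\left(- \frac{318}{-2208} + \frac{U{\left(4 \left(-5 - 2\right) \right)}}{D{\left(8,23 \right)}}\right) 51 = \left(- \frac{318}{-2208} + \frac{-23 + 4 \left(-5 - 2\right)}{23}\right) 51 = \left(\left(-318\right) \left(- \frac{1}{2208}\right) + \left(-23 + 4 \left(-7\right)\right) \frac{1}{23}\right) 51 = \left(\frac{53}{368} + \left(-23 - 28\right) \frac{1}{23}\right) 51 = \left(\frac{53}{368} - \frac{51}{23}\right) 51 = \left(- \frac{763}{368}\right) 51 = - \frac{38913}{368}$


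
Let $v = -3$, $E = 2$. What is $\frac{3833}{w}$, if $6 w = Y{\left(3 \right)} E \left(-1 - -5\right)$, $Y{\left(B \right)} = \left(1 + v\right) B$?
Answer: $- \frac{3833}{8} \approx -479.13$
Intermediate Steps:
$Y{\left(B \right)} = - 2 B$ ($Y{\left(B \right)} = \left(1 - 3\right) B = - 2 B$)
$w = -8$ ($w = \frac{\left(-2\right) 3 \cdot 2 \left(-1 - -5\right)}{6} = \frac{\left(-6\right) 2 \left(-1 + 5\right)}{6} = \frac{\left(-12\right) 4}{6} = \frac{1}{6} \left(-48\right) = -8$)
$\frac{3833}{w} = \frac{3833}{-8} = 3833 \left(- \frac{1}{8}\right) = - \frac{3833}{8}$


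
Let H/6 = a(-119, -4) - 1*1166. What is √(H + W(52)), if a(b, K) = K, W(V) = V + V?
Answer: 2*I*√1729 ≈ 83.162*I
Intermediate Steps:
W(V) = 2*V
H = -7020 (H = 6*(-4 - 1*1166) = 6*(-4 - 1166) = 6*(-1170) = -7020)
√(H + W(52)) = √(-7020 + 2*52) = √(-7020 + 104) = √(-6916) = 2*I*√1729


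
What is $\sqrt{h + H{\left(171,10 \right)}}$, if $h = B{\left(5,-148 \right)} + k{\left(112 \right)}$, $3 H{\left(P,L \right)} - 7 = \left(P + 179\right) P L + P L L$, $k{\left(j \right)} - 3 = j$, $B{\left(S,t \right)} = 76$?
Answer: $\frac{2 \sqrt{462135}}{3} \approx 453.2$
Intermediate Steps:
$k{\left(j \right)} = 3 + j$
$H{\left(P,L \right)} = \frac{7}{3} + \frac{P L^{2}}{3} + \frac{L P \left(179 + P\right)}{3}$ ($H{\left(P,L \right)} = \frac{7}{3} + \frac{\left(P + 179\right) P L + P L L}{3} = \frac{7}{3} + \frac{\left(179 + P\right) P L + L P L}{3} = \frac{7}{3} + \frac{P \left(179 + P\right) L + P L^{2}}{3} = \frac{7}{3} + \frac{L P \left(179 + P\right) + P L^{2}}{3} = \frac{7}{3} + \frac{P L^{2} + L P \left(179 + P\right)}{3} = \frac{7}{3} + \left(\frac{P L^{2}}{3} + \frac{L P \left(179 + P\right)}{3}\right) = \frac{7}{3} + \frac{P L^{2}}{3} + \frac{L P \left(179 + P\right)}{3}$)
$h = 191$ ($h = 76 + \left(3 + 112\right) = 76 + 115 = 191$)
$\sqrt{h + H{\left(171,10 \right)}} = \sqrt{191 + \left(\frac{7}{3} + \frac{1}{3} \cdot 10 \cdot 171^{2} + \frac{1}{3} \cdot 171 \cdot 10^{2} + \frac{179}{3} \cdot 10 \cdot 171\right)} = \sqrt{191 + \left(\frac{7}{3} + \frac{1}{3} \cdot 10 \cdot 29241 + \frac{1}{3} \cdot 171 \cdot 100 + 102030\right)} = \sqrt{191 + \left(\frac{7}{3} + 97470 + 5700 + 102030\right)} = \sqrt{191 + \frac{615607}{3}} = \sqrt{\frac{616180}{3}} = \frac{2 \sqrt{462135}}{3}$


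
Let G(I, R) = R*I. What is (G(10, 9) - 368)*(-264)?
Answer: 73392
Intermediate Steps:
G(I, R) = I*R
(G(10, 9) - 368)*(-264) = (10*9 - 368)*(-264) = (90 - 368)*(-264) = -278*(-264) = 73392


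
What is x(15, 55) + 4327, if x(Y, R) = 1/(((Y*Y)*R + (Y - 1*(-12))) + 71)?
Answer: 53970672/12473 ≈ 4327.0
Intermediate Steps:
x(Y, R) = 1/(83 + Y + R*Y²) (x(Y, R) = 1/((Y²*R + (Y + 12)) + 71) = 1/((R*Y² + (12 + Y)) + 71) = 1/((12 + Y + R*Y²) + 71) = 1/(83 + Y + R*Y²))
x(15, 55) + 4327 = 1/(83 + 15 + 55*15²) + 4327 = 1/(83 + 15 + 55*225) + 4327 = 1/(83 + 15 + 12375) + 4327 = 1/12473 + 4327 = 53970672/12473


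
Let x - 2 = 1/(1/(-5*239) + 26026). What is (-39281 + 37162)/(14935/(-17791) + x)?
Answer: -1172483212268901/642165031888 ≈ -1825.8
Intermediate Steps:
x = 62203333/31101069 (x = 2 + 1/(1/(-5*239) + 26026) = 2 + 1/(1/(-1195) + 26026) = 2 + 1/(-1/1195 + 26026) = 2 + 1/(31101069/1195) = 2 + 1195/31101069 = 62203333/31101069 ≈ 2.0000)
(-39281 + 37162)/(14935/(-17791) + x) = (-39281 + 37162)/(14935/(-17791) + 62203333/31101069) = -2119/(14935*(-1/17791) + 62203333/31101069) = -2119/(-14935/17791 + 62203333/31101069) = -2119/642165031888/553319118579 = -2119*553319118579/642165031888 = -1172483212268901/642165031888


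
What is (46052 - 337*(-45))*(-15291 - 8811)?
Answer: -1475452134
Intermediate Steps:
(46052 - 337*(-45))*(-15291 - 8811) = (46052 + 15165)*(-24102) = 61217*(-24102) = -1475452134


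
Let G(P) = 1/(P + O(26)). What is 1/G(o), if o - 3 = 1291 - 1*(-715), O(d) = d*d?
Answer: 2685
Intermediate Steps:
O(d) = d²
o = 2009 (o = 3 + (1291 - 1*(-715)) = 3 + (1291 + 715) = 3 + 2006 = 2009)
G(P) = 1/(676 + P) (G(P) = 1/(P + 26²) = 1/(P + 676) = 1/(676 + P))
1/G(o) = 1/(1/(676 + 2009)) = 1/(1/2685) = 2685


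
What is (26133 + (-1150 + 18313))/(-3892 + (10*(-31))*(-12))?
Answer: -10824/43 ≈ -251.72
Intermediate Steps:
(26133 + (-1150 + 18313))/(-3892 + (10*(-31))*(-12)) = (26133 + 17163)/(-3892 - 310*(-12)) = 43296/(-3892 + 3720) = 43296/(-172) = 43296*(-1/172) = -10824/43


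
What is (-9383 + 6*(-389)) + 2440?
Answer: -9277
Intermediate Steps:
(-9383 + 6*(-389)) + 2440 = (-9383 - 2334) + 2440 = -11717 + 2440 = -9277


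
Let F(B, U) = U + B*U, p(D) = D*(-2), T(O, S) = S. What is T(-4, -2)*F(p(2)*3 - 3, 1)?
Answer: 28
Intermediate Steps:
p(D) = -2*D
T(-4, -2)*F(p(2)*3 - 3, 1) = -2*(1 + (-2*2*3 - 3)) = -2*(1 + (-4*3 - 3)) = -2*(1 + (-12 - 3)) = -2*(1 - 15) = -2*(-14) = 28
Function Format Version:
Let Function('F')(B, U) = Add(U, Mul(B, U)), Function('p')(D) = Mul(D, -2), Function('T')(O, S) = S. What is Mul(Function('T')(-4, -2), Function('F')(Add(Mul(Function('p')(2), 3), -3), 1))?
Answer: 28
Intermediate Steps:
Function('p')(D) = Mul(-2, D)
Mul(Function('T')(-4, -2), Function('F')(Add(Mul(Function('p')(2), 3), -3), 1)) = Mul(-2, Mul(1, Add(1, Add(Mul(Mul(-2, 2), 3), -3)))) = Mul(-2, Mul(1, Add(1, Add(Mul(-4, 3), -3)))) = Mul(-2, Mul(1, Add(1, Add(-12, -3)))) = Mul(-2, Mul(1, Add(1, -15))) = Mul(-2, Mul(1, -14)) = Mul(-2, -14) = 28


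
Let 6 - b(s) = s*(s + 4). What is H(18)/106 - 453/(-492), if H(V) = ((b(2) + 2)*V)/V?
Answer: 7675/8692 ≈ 0.88300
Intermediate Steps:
b(s) = 6 - s*(4 + s) (b(s) = 6 - s*(s + 4) = 6 - s*(4 + s))
H(V) = -4 (H(V) = (((6 - 1*2**2 - 4*2) + 2)*V)/V = (((6 - 1*4 - 8) + 2)*V)/V = (((6 - 4 - 8) + 2)*V)/V = ((-6 + 2)*V)/V = (-4*V)/V = -4)
H(18)/106 - 453/(-492) = -4/106 - 453/(-492) = -4*1/106 - 453*(-1/492) = -2/53 + 151/164 = 7675/8692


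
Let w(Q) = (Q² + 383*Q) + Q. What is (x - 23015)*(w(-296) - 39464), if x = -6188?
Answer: 1913146936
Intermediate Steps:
w(Q) = Q² + 384*Q
(x - 23015)*(w(-296) - 39464) = (-6188 - 23015)*(-296*(384 - 296) - 39464) = -29203*(-296*88 - 39464) = -29203*(-26048 - 39464) = -29203*(-65512) = 1913146936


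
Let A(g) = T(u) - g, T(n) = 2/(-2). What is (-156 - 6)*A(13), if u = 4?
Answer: 2268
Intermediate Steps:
T(n) = -1 (T(n) = 2*(-½) = -1)
A(g) = -1 - g
(-156 - 6)*A(13) = (-156 - 6)*(-1 - 1*13) = -162*(-1 - 13) = -162*(-14) = 2268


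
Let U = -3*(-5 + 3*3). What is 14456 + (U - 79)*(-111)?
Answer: 24557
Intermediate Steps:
U = -12 (U = -3*(-5 + 9) = -3*4 = -12)
14456 + (U - 79)*(-111) = 14456 + (-12 - 79)*(-111) = 14456 - 91*(-111) = 14456 + 10101 = 24557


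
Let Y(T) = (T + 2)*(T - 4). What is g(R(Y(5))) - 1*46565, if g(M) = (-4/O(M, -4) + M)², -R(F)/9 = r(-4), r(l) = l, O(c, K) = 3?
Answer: -408269/9 ≈ -45363.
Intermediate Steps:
Y(T) = (-4 + T)*(2 + T) (Y(T) = (2 + T)*(-4 + T) = (-4 + T)*(2 + T))
R(F) = 36 (R(F) = -9*(-4) = 36)
g(M) = (-4/3 + M)²
g(R(Y(5))) - 1*46565 = (-4 + 3*36)²/9 - 1*46565 = (-4 + 108)²/9 - 46565 = (⅑)*104² - 46565 = (⅑)*10816 - 46565 = 10816/9 - 46565 = -408269/9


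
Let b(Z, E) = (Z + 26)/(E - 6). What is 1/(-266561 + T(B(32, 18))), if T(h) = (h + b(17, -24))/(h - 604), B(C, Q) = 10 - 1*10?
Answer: -18120/4830085277 ≈ -3.7515e-6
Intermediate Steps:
b(Z, E) = (26 + Z)/(-6 + E)
B(C, Q) = 0 (B(C, Q) = 10 - 10 = 0)
T(h) = (-43/30 + h)/(-604 + h) (T(h) = (h + (26 + 17)/(-6 - 24))/(h - 604) = (h + 43/(-30))/(-604 + h) = (h - 1/30*43)/(-604 + h) = (h - 43/30)/(-604 + h) = (-43/30 + h)/(-604 + h))
1/(-266561 + T(B(32, 18))) = 1/(-266561 + (-43/30 + 0)/(-604 + 0)) = 1/(-266561 - 43/30/(-604)) = 1/(-266561 - 1/604*(-43/30)) = 1/(-266561 + 43/18120) = 1/(-4830085277/18120) = -18120/4830085277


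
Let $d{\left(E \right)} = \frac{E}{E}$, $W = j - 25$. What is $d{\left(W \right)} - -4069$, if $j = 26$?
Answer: $4070$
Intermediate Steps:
$W = 1$ ($W = 26 - 25 = 1$)
$d{\left(E \right)} = 1$
$d{\left(W \right)} - -4069 = 1 - -4069 = 1 + 4069 = 4070$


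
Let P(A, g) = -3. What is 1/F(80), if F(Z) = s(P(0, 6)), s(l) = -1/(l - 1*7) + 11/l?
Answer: -30/107 ≈ -0.28037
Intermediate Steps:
s(l) = -1/(-7 + l) + 11/l (s(l) = -1/(l - 7) + 11/l = -1/(-7 + l) + 11/l)
F(Z) = -107/30 (F(Z) = (-77 + 10*(-3))/((-3)*(-7 - 3)) = -1/3*(-77 - 30)/(-10) = -1/3*(-1/10)*(-107) = -107/30)
1/F(80) = 1/(-107/30) = -30/107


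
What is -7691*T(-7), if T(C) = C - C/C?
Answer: 61528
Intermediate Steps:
T(C) = -1 + C (T(C) = C - 1*1 = C - 1 = -1 + C)
-7691*T(-7) = -7691*(-1 - 7) = -7691*(-8) = 61528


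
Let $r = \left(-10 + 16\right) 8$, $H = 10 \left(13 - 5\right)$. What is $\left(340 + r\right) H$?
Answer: $31040$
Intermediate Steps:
$H = 80$ ($H = 10 \cdot 8 = 80$)
$r = 48$ ($r = 6 \cdot 8 = 48$)
$\left(340 + r\right) H = \left(340 + 48\right) 80 = 388 \cdot 80 = 31040$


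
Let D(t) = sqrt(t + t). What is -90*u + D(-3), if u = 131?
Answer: -11790 + I*sqrt(6) ≈ -11790.0 + 2.4495*I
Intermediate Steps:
D(t) = sqrt(2)*sqrt(t) (D(t) = sqrt(2*t) = sqrt(2)*sqrt(t))
-90*u + D(-3) = -90*131 + sqrt(2)*sqrt(-3) = -11790 + sqrt(2)*(I*sqrt(3)) = -11790 + I*sqrt(6)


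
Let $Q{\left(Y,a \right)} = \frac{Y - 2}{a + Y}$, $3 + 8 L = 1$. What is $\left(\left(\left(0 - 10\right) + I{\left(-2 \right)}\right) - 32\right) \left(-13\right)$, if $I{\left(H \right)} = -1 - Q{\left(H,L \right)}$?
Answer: $\frac{5239}{9} \approx 582.11$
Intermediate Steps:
$L = - \frac{1}{4}$ ($L = - \frac{3}{8} + \frac{1}{8} \cdot 1 = - \frac{3}{8} + \frac{1}{8} = - \frac{1}{4} \approx -0.25$)
$Q{\left(Y,a \right)} = \frac{-2 + Y}{Y + a}$
$I{\left(H \right)} = -1 - \frac{-2 + H}{- \frac{1}{4} + H}$ ($I{\left(H \right)} = -1 - \frac{-2 + H}{H - \frac{1}{4}} = -1 - \frac{-2 + H}{- \frac{1}{4} + H}$)
$\left(\left(\left(0 - 10\right) + I{\left(-2 \right)}\right) - 32\right) \left(-13\right) = \left(\left(\left(0 - 10\right) + \frac{9 - -16}{-1 + 4 \left(-2\right)}\right) - 32\right) \left(-13\right) = \left(\left(-10 + \frac{9 + 16}{-1 - 8}\right) - 32\right) \left(-13\right) = \left(\left(-10 + \frac{1}{-9} \cdot 25\right) - 32\right) \left(-13\right) = \left(\left(-10 - \frac{25}{9}\right) - 32\right) \left(-13\right) = \left(- \frac{115}{9} - 32\right) \left(-13\right) = \left(- \frac{403}{9}\right) \left(-13\right) = \frac{5239}{9}$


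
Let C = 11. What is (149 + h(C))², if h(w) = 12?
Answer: 25921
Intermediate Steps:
(149 + h(C))² = (149 + 12)² = 161² = 25921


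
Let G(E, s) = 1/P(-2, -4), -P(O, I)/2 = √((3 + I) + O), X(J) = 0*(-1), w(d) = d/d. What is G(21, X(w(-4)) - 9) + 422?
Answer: 422 + I*√3/6 ≈ 422.0 + 0.28868*I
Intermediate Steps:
w(d) = 1
X(J) = 0
P(O, I) = -2*√(3 + I + O) (P(O, I) = -2*√((3 + I) + O) = -2*√(3 + I + O))
G(E, s) = I*√3/6 (G(E, s) = 1/(-2*√(3 - 4 - 2)) = 1/(-2*I*√3) = I*√3/6)
G(21, X(w(-4)) - 9) + 422 = I*√3/6 + 422 = 422 + I*√3/6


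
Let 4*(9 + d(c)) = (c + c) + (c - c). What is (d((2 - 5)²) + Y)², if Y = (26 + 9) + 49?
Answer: 25281/4 ≈ 6320.3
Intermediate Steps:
Y = 84 (Y = 35 + 49 = 84)
d(c) = -9 + c/2 (d(c) = -9 + ((c + c) + (c - c))/4 = -9 + (2*c + 0)/4 = -9 + (2*c)/4 = -9 + c/2)
(d((2 - 5)²) + Y)² = ((-9 + (2 - 5)²/2) + 84)² = ((-9 + (½)*(-3)²) + 84)² = ((-9 + (½)*9) + 84)² = ((-9 + 9/2) + 84)² = (-9/2 + 84)² = (159/2)² = 25281/4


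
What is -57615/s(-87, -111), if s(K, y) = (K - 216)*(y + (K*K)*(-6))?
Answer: -3841/919605 ≈ -0.0041768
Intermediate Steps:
s(K, y) = (-216 + K)*(y - 6*K²) (s(K, y) = (-216 + K)*(y + K²*(-6)) = (-216 + K)*(y - 6*K²))
-57615/s(-87, -111) = -57615/(-216*(-111) - 6*(-87)³ + 1296*(-87)² - 87*(-111)) = -57615/(23976 - 6*(-658503) + 1296*7569 + 9657) = -57615/(23976 + 3951018 + 9809424 + 9657) = -57615/13794075 = -57615*1/13794075 = -3841/919605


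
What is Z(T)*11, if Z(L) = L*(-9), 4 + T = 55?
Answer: -5049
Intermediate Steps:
T = 51 (T = -4 + 55 = 51)
Z(L) = -9*L
Z(T)*11 = -9*51*11 = -459*11 = -5049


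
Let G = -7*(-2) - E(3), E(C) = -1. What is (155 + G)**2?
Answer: 28900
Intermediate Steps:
G = 15 (G = -7*(-2) - 1*(-1) = 14 + 1 = 15)
(155 + G)**2 = (155 + 15)**2 = 170**2 = 28900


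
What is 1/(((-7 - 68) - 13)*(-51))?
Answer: 1/4488 ≈ 0.00022282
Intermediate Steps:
1/(((-7 - 68) - 13)*(-51)) = 1/((-75 - 13)*(-51)) = 1/(-88*(-51)) = 1/4488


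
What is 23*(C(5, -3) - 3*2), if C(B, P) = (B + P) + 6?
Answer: 46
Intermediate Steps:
C(B, P) = 6 + B + P
23*(C(5, -3) - 3*2) = 23*((6 + 5 - 3) - 3*2) = 23*(8 - 6) = 23*2 = 46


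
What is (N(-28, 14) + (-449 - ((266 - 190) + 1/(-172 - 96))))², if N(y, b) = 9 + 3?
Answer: 18901575289/71824 ≈ 2.6317e+5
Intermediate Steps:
N(y, b) = 12
(N(-28, 14) + (-449 - ((266 - 190) + 1/(-172 - 96))))² = (12 + (-449 - ((266 - 190) + 1/(-172 - 96))))² = (12 + (-449 - (76 + 1/(-268))))² = (12 + (-449 - (76 - 1/268)))² = (12 + (-449 - 1*20367/268))² = (12 + (-449 - 20367/268))² = (12 - 140699/268)² = (-137483/268)² = 18901575289/71824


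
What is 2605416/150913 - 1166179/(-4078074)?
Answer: 220430016739/12559885338 ≈ 17.550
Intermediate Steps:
2605416/150913 - 1166179/(-4078074) = 2605416*(1/150913) - 1166179*(-1/4078074) = 2605416/150913 + 166597/582582 = 220430016739/12559885338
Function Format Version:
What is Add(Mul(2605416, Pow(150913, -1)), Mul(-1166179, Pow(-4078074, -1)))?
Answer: Rational(220430016739, 12559885338) ≈ 17.550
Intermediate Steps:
Add(Mul(2605416, Pow(150913, -1)), Mul(-1166179, Pow(-4078074, -1))) = Add(Mul(2605416, Rational(1, 150913)), Mul(-1166179, Rational(-1, 4078074))) = Add(Rational(2605416, 150913), Rational(166597, 582582)) = Rational(220430016739, 12559885338)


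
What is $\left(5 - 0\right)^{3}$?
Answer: $125$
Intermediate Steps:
$\left(5 - 0\right)^{3} = \left(5 + 0\right)^{3} = 5^{3} = 125$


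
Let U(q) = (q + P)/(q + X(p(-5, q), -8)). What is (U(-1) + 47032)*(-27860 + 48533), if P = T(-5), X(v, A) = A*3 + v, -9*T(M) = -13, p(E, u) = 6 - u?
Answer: 8750628230/9 ≈ 9.7229e+8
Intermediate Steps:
T(M) = 13/9 (T(M) = -⅑*(-13) = 13/9)
X(v, A) = v + 3*A (X(v, A) = 3*A + v = v + 3*A)
P = 13/9 ≈ 1.4444
U(q) = -13/162 - q/18 (U(q) = (q + 13/9)/(q + ((6 - q) + 3*(-8))) = (13/9 + q)/(q + ((6 - q) - 24)) = (13/9 + q)/(q + (-18 - q)) = (13/9 + q)/(-18) = (13/9 + q)*(-1/18) = -13/162 - q/18)
(U(-1) + 47032)*(-27860 + 48533) = ((-13/162 - 1/18*(-1)) + 47032)*(-27860 + 48533) = ((-13/162 + 1/18) + 47032)*20673 = (-2/81 + 47032)*20673 = (3809590/81)*20673 = 8750628230/9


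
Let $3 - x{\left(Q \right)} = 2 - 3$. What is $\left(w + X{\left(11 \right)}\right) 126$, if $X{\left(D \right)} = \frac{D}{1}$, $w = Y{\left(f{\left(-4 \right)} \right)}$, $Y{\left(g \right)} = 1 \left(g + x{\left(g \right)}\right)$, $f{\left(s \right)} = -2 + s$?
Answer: $1134$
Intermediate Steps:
$x{\left(Q \right)} = 4$ ($x{\left(Q \right)} = 3 - \left(2 - 3\right) = 3 - -1 = 3 + 1 = 4$)
$Y{\left(g \right)} = 4 + g$ ($Y{\left(g \right)} = 1 \left(g + 4\right) = 1 \left(4 + g\right) = 4 + g$)
$w = -2$ ($w = 4 - 6 = -2$)
$X{\left(D \right)} = D$ ($X{\left(D \right)} = D 1 = D$)
$\left(w + X{\left(11 \right)}\right) 126 = \left(-2 + 11\right) 126 = 9 \cdot 126 = 1134$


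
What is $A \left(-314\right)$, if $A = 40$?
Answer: $-12560$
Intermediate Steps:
$A \left(-314\right) = 40 \left(-314\right) = -12560$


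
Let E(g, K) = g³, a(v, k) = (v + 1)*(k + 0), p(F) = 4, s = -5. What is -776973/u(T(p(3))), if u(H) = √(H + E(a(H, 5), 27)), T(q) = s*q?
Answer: 776973*I*√857395/857395 ≈ 839.1*I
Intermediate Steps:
a(v, k) = k*(1 + v) (a(v, k) = (1 + v)*k = k*(1 + v))
T(q) = -5*q
u(H) = √(H + (5 + 5*H)³) (u(H) = √(H + (5*(1 + H))³) = √(H + (5 + 5*H)³))
-776973/u(T(p(3))) = -776973/√(-5*4 + 125*(1 - 5*4)³) = -776973/√(-20 + 125*(1 - 20)³) = -776973/√(-20 + 125*(-19)³) = -776973/√(-20 + 125*(-6859)) = -776973/√(-20 - 857375) = -776973*(-I*√857395/857395) = -(-776973)*I*√857395/857395 = 776973*I*√857395/857395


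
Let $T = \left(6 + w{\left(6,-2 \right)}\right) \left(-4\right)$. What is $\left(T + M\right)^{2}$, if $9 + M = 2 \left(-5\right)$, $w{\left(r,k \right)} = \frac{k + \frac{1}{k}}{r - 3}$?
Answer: $\frac{14161}{9} \approx 1573.4$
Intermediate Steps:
$w{\left(r,k \right)} = \frac{k + \frac{1}{k}}{-3 + r}$
$T = - \frac{62}{3}$ ($T = \left(6 + \frac{1 + \left(-2\right)^{2}}{\left(-2\right) \left(-3 + 6\right)}\right) \left(-4\right) = \left(6 - \frac{1 + 4}{2 \cdot 3}\right) \left(-4\right) = \left(6 - \frac{1}{6} \cdot 5\right) \left(-4\right) = \left(6 - \frac{5}{6}\right) \left(-4\right) = \frac{31}{6} \left(-4\right) = - \frac{62}{3} \approx -20.667$)
$M = -19$ ($M = -9 + 2 \left(-5\right) = -9 - 10 = -19$)
$\left(T + M\right)^{2} = \left(- \frac{62}{3} - 19\right)^{2} = \left(- \frac{119}{3}\right)^{2} = \frac{14161}{9}$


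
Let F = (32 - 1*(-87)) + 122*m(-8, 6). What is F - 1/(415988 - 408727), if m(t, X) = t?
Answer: -6222678/7261 ≈ -857.00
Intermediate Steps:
F = -857 (F = (32 - 1*(-87)) + 122*(-8) = (32 + 87) - 976 = 119 - 976 = -857)
F - 1/(415988 - 408727) = -857 - 1/(415988 - 408727) = -857 - 1/7261 = -6222678/7261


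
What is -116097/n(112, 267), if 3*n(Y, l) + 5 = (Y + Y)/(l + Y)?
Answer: 44000763/557 ≈ 78996.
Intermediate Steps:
n(Y, l) = -5/3 + 2*Y/(3*(Y + l)) (n(Y, l) = -5/3 + ((Y + Y)/(l + Y))/3 = -5/3 + ((2*Y)/(Y + l))/3 = -5/3 + (2*Y/(Y + l))/3 = -5/3 + 2*Y/(3*(Y + l)))
-116097/n(112, 267) = -116097*(112 + 267)/(-1*112 - 5/3*267) = -116097*379/(-112 - 445) = -116097/((1/379)*(-557)) = -116097/(-557/379) = -116097*(-379/557) = 44000763/557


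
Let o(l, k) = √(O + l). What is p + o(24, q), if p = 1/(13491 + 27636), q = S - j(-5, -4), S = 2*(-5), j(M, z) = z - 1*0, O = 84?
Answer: 1/41127 + 6*√3 ≈ 10.392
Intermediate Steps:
j(M, z) = z (j(M, z) = z + 0 = z)
S = -10
q = -6 (q = -10 - 1*(-4) = -10 + 4 = -6)
o(l, k) = √(84 + l)
p = 1/41127 ≈ 2.4315e-5
p + o(24, q) = 1/41127 + √(84 + 24) = 1/41127 + √108 = 1/41127 + 6*√3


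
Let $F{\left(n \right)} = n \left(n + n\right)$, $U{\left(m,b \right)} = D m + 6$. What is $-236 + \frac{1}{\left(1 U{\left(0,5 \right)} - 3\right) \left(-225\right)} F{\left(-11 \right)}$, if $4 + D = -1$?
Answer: $- \frac{159542}{675} \approx -236.36$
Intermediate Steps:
$D = -5$ ($D = -4 - 1 = -5$)
$U{\left(m,b \right)} = 6 - 5 m$ ($U{\left(m,b \right)} = - 5 m + 6 = 6 - 5 m$)
$F{\left(n \right)} = 2 n^{2}$ ($F{\left(n \right)} = n 2 n = 2 n^{2}$)
$-236 + \frac{1}{\left(1 U{\left(0,5 \right)} - 3\right) \left(-225\right)} F{\left(-11 \right)} = -236 + \frac{1}{\left(1 \left(6 - 0\right) - 3\right) \left(-225\right)} 2 \left(-11\right)^{2} = -236 + \frac{1}{1 \left(6 + 0\right) - 3} \left(- \frac{1}{225}\right) 2 \cdot 121 = -236 + \frac{1}{1 \cdot 6 - 3} \left(- \frac{1}{225}\right) 242 = -236 + \frac{1}{6 - 3} \left(- \frac{1}{225}\right) 242 = -236 + \frac{1}{3} \left(- \frac{1}{225}\right) 242 = -236 - \frac{242}{675} = - \frac{159542}{675}$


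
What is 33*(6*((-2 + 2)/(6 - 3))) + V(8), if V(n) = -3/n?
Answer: -3/8 ≈ -0.37500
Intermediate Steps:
33*(6*((-2 + 2)/(6 - 3))) + V(8) = 33*(6*((-2 + 2)/(6 - 3))) - 3/8 = 33*(6*(0/3)) - 3*1/8 = 33*(6*(0*(1/3))) - 3/8 = 33*(6*0) - 3/8 = 33*0 - 3/8 = 0 - 3/8 = -3/8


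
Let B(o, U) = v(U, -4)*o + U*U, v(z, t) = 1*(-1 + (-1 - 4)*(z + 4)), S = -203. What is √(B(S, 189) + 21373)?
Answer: 2*√63298 ≈ 503.18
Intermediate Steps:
v(z, t) = -21 - 5*z (v(z, t) = 1*(-1 - 5*(4 + z)) = 1*(-1 + (-20 - 5*z)) = 1*(-21 - 5*z) = -21 - 5*z)
B(o, U) = U² + o*(-21 - 5*U) (B(o, U) = (-21 - 5*U)*o + U*U = o*(-21 - 5*U) + U² = U² + o*(-21 - 5*U))
√(B(S, 189) + 21373) = √((189² - 1*(-203)*(21 + 5*189)) + 21373) = √((35721 - 1*(-203)*(21 + 945)) + 21373) = √((35721 - 1*(-203)*966) + 21373) = √((35721 + 196098) + 21373) = √(231819 + 21373) = √253192 = 2*√63298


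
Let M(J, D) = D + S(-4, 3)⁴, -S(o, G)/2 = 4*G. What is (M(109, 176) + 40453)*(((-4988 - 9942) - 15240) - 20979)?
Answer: -19048143345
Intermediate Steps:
S(o, G) = -8*G
M(J, D) = 331776 + D (M(J, D) = D + (-8*3)⁴ = D + (-24)⁴ = D + 331776 = 331776 + D)
(M(109, 176) + 40453)*(((-4988 - 9942) - 15240) - 20979) = ((331776 + 176) + 40453)*(((-4988 - 9942) - 15240) - 20979) = (331952 + 40453)*((-14930 - 15240) - 20979) = 372405*(-30170 - 20979) = 372405*(-51149) = -19048143345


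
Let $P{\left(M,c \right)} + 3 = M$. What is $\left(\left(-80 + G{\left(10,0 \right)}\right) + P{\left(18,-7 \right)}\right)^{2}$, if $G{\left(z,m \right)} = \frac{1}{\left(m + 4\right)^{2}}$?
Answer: $\frac{1079521}{256} \approx 4216.9$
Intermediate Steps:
$G{\left(z,m \right)} = \frac{1}{\left(4 + m\right)^{2}}$
$P{\left(M,c \right)} = -3 + M$
$\left(\left(-80 + G{\left(10,0 \right)}\right) + P{\left(18,-7 \right)}\right)^{2} = \left(\left(-80 + \frac{1}{\left(4 + 0\right)^{2}}\right) + \left(-3 + 18\right)\right)^{2} = \left(\left(-80 + \frac{1}{16}\right) + 15\right)^{2} = \left(- \frac{1279}{16} + 15\right)^{2} = \left(- \frac{1039}{16}\right)^{2} = \frac{1079521}{256}$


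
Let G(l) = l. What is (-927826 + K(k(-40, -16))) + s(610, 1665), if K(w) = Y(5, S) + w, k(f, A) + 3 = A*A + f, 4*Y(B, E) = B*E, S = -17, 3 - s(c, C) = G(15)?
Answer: -3710585/4 ≈ -9.2765e+5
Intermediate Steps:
s(c, C) = -12 (s(c, C) = 3 - 1*15 = 3 - 15 = -12)
Y(B, E) = B*E/4 (Y(B, E) = (B*E)/4 = B*E/4)
k(f, A) = -3 + f + A² (k(f, A) = -3 + (A*A + f) = -3 + (A² + f) = -3 + (f + A²) = -3 + f + A²)
K(w) = -85/4 + w (K(w) = (¼)*5*(-17) + w = -85/4 + w)
(-927826 + K(k(-40, -16))) + s(610, 1665) = (-927826 + (-85/4 + (-3 - 40 + (-16)²))) - 12 = (-927826 + (-85/4 + (-3 - 40 + 256))) - 12 = (-927826 + (-85/4 + 213)) - 12 = (-927826 + 767/4) - 12 = -3710537/4 - 12 = -3710585/4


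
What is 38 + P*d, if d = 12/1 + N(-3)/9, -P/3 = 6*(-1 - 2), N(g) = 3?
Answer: 704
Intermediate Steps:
P = 54 (P = -18*(-1 - 2) = -18*(-3) = -3*(-18) = 54)
d = 37/3 (d = 12/1 + 3/9 = 12*1 + 3*(⅑) = 12 + ⅓ = 37/3 ≈ 12.333)
38 + P*d = 38 + 54*(37/3) = 38 + 666 = 704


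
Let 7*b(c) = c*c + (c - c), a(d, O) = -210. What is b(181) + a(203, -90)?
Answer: 31291/7 ≈ 4470.1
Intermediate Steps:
b(c) = c²/7 (b(c) = (c*c + (c - c))/7 = (c² + 0)/7 = c²/7)
b(181) + a(203, -90) = (⅐)*181² - 210 = (⅐)*32761 - 210 = 32761/7 - 210 = 31291/7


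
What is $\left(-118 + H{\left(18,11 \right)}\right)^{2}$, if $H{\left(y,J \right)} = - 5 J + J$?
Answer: $26244$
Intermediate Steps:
$H{\left(y,J \right)} = - 4 J$
$\left(-118 + H{\left(18,11 \right)}\right)^{2} = \left(-118 - 44\right)^{2} = \left(-162\right)^{2} = 26244$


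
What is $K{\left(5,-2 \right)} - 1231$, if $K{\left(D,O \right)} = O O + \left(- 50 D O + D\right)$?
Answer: $-722$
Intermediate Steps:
$K{\left(D,O \right)} = D + O^{2} - 50 D O$ ($K{\left(D,O \right)} = O^{2} - \left(- D + 50 D O\right) = D + O^{2} - 50 D O$)
$K{\left(5,-2 \right)} - 1231 = \left(5 + \left(-2\right)^{2} - 250 \left(-2\right)\right) - 1231 = \left(5 + 4 + 500\right) - 1231 = 509 - 1231 = -722$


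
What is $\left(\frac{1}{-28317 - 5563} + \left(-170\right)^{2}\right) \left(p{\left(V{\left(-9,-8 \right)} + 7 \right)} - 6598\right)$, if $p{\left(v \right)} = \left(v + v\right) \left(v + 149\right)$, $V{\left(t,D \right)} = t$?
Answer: $- \frac{3518021272407}{16940} \approx -2.0768 \cdot 10^{8}$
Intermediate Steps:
$p{\left(v \right)} = 2 v \left(149 + v\right)$
$\left(\frac{1}{-28317 - 5563} + \left(-170\right)^{2}\right) \left(p{\left(V{\left(-9,-8 \right)} + 7 \right)} - 6598\right) = \left(\frac{1}{-28317 - 5563} + \left(-170\right)^{2}\right) \left(2 \left(-9 + 7\right) \left(149 + \left(-9 + 7\right)\right) - 6598\right) = \left(\frac{1}{-33880} + 28900\right) \left(2 \left(-2\right) \left(149 - 2\right) - 6598\right) = \left(- \frac{1}{33880} + 28900\right) \left(2 \left(-2\right) 147 - 6598\right) = \frac{979131999 \left(-588 - 6598\right)}{33880} = \frac{979131999}{33880} \left(-7186\right) = - \frac{3518021272407}{16940}$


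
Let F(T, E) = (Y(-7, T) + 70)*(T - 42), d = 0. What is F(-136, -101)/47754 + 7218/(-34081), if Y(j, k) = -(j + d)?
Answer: -57985897/116250291 ≈ -0.49880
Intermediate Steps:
Y(j, k) = -j (Y(j, k) = -(j + 0) = -j)
F(T, E) = -3234 + 77*T (F(T, E) = (-1*(-7) + 70)*(T - 42) = (7 + 70)*(-42 + T) = 77*(-42 + T) = -3234 + 77*T)
F(-136, -101)/47754 + 7218/(-34081) = (-3234 + 77*(-136))/47754 + 7218/(-34081) = (-3234 - 10472)*(1/47754) + 7218*(-1/34081) = -13706*1/47754 - 7218/34081 = -979/3411 - 7218/34081 = -57985897/116250291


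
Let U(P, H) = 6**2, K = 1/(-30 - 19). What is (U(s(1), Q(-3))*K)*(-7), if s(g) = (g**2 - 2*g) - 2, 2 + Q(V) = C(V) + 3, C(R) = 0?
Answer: 36/7 ≈ 5.1429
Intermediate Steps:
Q(V) = 1 (Q(V) = -2 + (0 + 3) = -2 + 3 = 1)
s(g) = -2 + g**2 - 2*g
K = -1/49 (K = 1/(-49) = -1/49 ≈ -0.020408)
U(P, H) = 36
(U(s(1), Q(-3))*K)*(-7) = (36*(-1/49))*(-7) = -36/49*(-7) = 36/7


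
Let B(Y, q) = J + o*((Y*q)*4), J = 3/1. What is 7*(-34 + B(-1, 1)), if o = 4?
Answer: -329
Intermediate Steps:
J = 3 (J = 3*1 = 3)
B(Y, q) = 3 + 16*Y*q (B(Y, q) = 3 + 4*((Y*q)*4) = 3 + 4*(4*Y*q) = 3 + 16*Y*q)
7*(-34 + B(-1, 1)) = 7*(-34 + (3 + 16*(-1)*1)) = 7*(-34 + (3 - 16)) = 7*(-34 - 13) = 7*(-47) = -329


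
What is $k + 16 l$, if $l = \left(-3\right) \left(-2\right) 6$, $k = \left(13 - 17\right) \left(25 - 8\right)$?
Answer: $508$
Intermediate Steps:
$k = -68$ ($k = \left(-4\right) 17 = -68$)
$l = 36$ ($l = 6 \cdot 6 = 36$)
$k + 16 l = -68 + 16 \cdot 36 = -68 + 576 = 508$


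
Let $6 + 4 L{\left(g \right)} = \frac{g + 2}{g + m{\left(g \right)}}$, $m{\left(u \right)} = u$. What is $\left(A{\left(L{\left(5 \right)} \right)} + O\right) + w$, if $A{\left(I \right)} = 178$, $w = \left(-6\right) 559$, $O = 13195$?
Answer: $10019$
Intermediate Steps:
$L{\left(g \right)} = - \frac{3}{2} + \frac{2 + g}{8 g}$ ($L{\left(g \right)} = - \frac{3}{2} + \frac{\left(g + 2\right) \frac{1}{g + g}}{4} = - \frac{3}{2} + \frac{\left(2 + g\right) \frac{1}{2 g}}{4} = - \frac{3}{2} + \frac{\frac{1}{2} \frac{1}{g} \left(2 + g\right)}{4} = - \frac{3}{2} + \frac{2 + g}{8 g}$)
$w = -3354$
$\left(A{\left(L{\left(5 \right)} \right)} + O\right) + w = \left(178 + 13195\right) - 3354 = 13373 - 3354 = 10019$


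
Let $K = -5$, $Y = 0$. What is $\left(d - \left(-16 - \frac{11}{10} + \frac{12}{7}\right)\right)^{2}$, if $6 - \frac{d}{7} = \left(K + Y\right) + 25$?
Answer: $\frac{33443089}{4900} \approx 6825.1$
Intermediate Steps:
$d = -98$ ($d = 42 - 7 \left(\left(-5 + 0\right) + 25\right) = 42 - 7 \left(-5 + 25\right) = 42 - 140 = -98$)
$\left(d - \left(-16 - \frac{11}{10} + \frac{12}{7}\right)\right)^{2} = \left(-98 - \left(-16 - \frac{11}{10} + \frac{12}{7}\right)\right)^{2} = \left(-98 + \left(16 - \left(\frac{12}{7} - \frac{11}{10}\right)\right)\right)^{2} = \left(-98 + \left(16 - \frac{43}{70}\right)\right)^{2} = \left(-98 + \frac{1077}{70}\right)^{2} = \left(- \frac{5783}{70}\right)^{2} = \frac{33443089}{4900}$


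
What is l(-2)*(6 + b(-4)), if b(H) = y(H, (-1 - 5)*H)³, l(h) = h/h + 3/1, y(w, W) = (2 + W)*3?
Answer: 1898232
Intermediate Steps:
y(w, W) = 6 + 3*W
l(h) = 4 (l(h) = 1 + 3*1 = 1 + 3 = 4)
b(H) = (6 - 18*H)³ (b(H) = (6 + 3*((-1 - 5)*H))³ = (6 + 3*(-6*H))³ = (6 - 18*H)³)
l(-2)*(6 + b(-4)) = 4*(6 + 216*(1 - 3*(-4))³) = 4*(6 + 216*(1 + 12)³) = 4*(6 + 216*13³) = 4*(6 + 216*2197) = 4*(6 + 474552) = 4*474558 = 1898232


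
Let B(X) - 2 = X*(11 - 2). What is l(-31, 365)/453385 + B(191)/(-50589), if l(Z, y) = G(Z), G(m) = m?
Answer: -781843844/22936293765 ≈ -0.034088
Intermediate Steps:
l(Z, y) = Z
B(X) = 2 + 9*X (B(X) = 2 + X*(11 - 2) = 2 + X*9 = 2 + 9*X)
l(-31, 365)/453385 + B(191)/(-50589) = -31/453385 + (2 + 9*191)/(-50589) = -31*1/453385 + (2 + 1719)*(-1/50589) = -31/453385 + 1721*(-1/50589) = -31/453385 - 1721/50589 = -781843844/22936293765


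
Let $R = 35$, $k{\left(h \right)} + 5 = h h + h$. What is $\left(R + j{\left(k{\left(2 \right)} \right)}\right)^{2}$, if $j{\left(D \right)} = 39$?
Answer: $5476$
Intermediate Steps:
$k{\left(h \right)} = -5 + h + h^{2}$ ($k{\left(h \right)} = -5 + \left(h h + h\right) = -5 + \left(h^{2} + h\right) = -5 + \left(h + h^{2}\right) = -5 + h + h^{2}$)
$\left(R + j{\left(k{\left(2 \right)} \right)}\right)^{2} = \left(35 + 39\right)^{2} = 74^{2} = 5476$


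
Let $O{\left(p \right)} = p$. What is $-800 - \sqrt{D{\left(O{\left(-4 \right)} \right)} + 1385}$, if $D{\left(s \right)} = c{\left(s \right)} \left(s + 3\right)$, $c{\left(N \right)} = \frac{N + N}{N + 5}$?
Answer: $-800 - \sqrt{1393} \approx -837.32$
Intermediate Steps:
$c{\left(N \right)} = \frac{2 N}{5 + N}$
$D{\left(s \right)} = \frac{2 s \left(3 + s\right)}{5 + s}$ ($D{\left(s \right)} = \frac{2 s}{5 + s} \left(s + 3\right) = \frac{2 s}{5 + s} \left(3 + s\right) = \frac{2 s \left(3 + s\right)}{5 + s}$)
$-800 - \sqrt{D{\left(O{\left(-4 \right)} \right)} + 1385} = -800 - \sqrt{2 \left(-4\right) \frac{1}{5 - 4} \left(3 - 4\right) + 1385} = -800 - \sqrt{2 \left(-4\right) 1^{-1} \left(-1\right) + 1385} = -800 - \sqrt{2 \left(-4\right) 1 \left(-1\right) + 1385} = -800 - \sqrt{8 + 1385} = -800 - \sqrt{1393}$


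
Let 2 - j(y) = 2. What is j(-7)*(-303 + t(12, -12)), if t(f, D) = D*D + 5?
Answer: 0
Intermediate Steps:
j(y) = 0 (j(y) = 2 - 1*2 = 2 - 2 = 0)
t(f, D) = 5 + D**2 (t(f, D) = D**2 + 5 = 5 + D**2)
j(-7)*(-303 + t(12, -12)) = 0*(-303 + (5 + (-12)**2)) = 0*(-303 + (5 + 144)) = 0*(-303 + 149) = 0*(-154) = 0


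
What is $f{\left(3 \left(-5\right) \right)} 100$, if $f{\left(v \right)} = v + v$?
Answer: $-3000$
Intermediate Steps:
$f{\left(v \right)} = 2 v$
$f{\left(3 \left(-5\right) \right)} 100 = 2 \cdot 3 \left(-5\right) 100 = 2 \left(-15\right) 100 = \left(-30\right) 100 = -3000$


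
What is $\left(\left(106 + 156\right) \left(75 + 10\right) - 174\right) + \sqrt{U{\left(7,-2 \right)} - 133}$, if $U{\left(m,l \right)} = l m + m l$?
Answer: $22096 + i \sqrt{161} \approx 22096.0 + 12.689 i$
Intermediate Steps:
$U{\left(m,l \right)} = 2 l m$ ($U{\left(m,l \right)} = l m + l m = 2 l m$)
$\left(\left(106 + 156\right) \left(75 + 10\right) - 174\right) + \sqrt{U{\left(7,-2 \right)} - 133} = \left(\left(106 + 156\right) \left(75 + 10\right) - 174\right) + \sqrt{2 \left(-2\right) 7 - 133} = \left(262 \cdot 85 - 174\right) + \sqrt{-28 - 133} = \left(22270 - 174\right) + \sqrt{-161} = 22096 + i \sqrt{161}$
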